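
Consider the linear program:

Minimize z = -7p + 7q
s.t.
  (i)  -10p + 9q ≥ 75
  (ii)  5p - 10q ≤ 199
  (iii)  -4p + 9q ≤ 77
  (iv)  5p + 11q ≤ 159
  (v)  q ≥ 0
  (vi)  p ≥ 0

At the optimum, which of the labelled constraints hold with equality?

(i) and (vi)

Vertices and z = -7p + 7q:
  (1/3, 235/27) → z = 1582/27
  (0, 25/3) → z = 175/3
  (0, 77/9) → z = 539/9

The minimum is at (0, 25/3). Substituting into each constraint, equality holds for (i) and (vi); the remaining constraints have slack.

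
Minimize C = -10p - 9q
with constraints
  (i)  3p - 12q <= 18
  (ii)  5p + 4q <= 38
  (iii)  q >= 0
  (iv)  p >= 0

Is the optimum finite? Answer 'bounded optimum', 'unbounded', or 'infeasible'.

Extreme points and C = -10p - 9q:
  (22/3, 1/3) → C = -229/3
  (6, 0) → C = -60
  (0, 19/2) → C = -171/2
  (0, 0) → C = 0
The feasible region has finitely many vertices and no improving ray; the minimum is -171/2 at (0, 19/2).

bounded optimum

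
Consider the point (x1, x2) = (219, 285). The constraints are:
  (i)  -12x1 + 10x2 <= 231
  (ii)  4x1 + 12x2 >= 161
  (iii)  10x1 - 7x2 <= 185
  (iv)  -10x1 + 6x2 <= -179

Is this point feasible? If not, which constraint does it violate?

Constraint (iii): 10x1 - 7x2 = 195, which is not ≤ 185. All other constraints are satisfied.

not feasible — violates (iii)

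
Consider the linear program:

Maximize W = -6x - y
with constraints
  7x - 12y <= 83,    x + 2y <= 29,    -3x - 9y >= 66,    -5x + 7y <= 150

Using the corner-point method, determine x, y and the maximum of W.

x = -2381/11, y = -1465/11, maximum W = 15751/11

Corner points and W = -6x - y:
  (-5/11, -79/11) → W = 109/11
  (-2381/11, -1465/11) → W = 15751/11
  (-302/11, 20/11) → W = 1792/11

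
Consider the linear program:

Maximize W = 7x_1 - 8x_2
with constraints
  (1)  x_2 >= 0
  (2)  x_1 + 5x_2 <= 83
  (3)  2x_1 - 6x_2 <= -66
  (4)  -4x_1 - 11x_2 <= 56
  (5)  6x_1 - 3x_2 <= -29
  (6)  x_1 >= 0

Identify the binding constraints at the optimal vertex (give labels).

(3) and (5)

Vertices and W = 7x_1 - 8x_2:
  (104/33, 527/33) → W = -3488/33
  (0, 83/5) → W = -664/5
  (4/5, 169/15) → W = -1268/15
  (0, 11) → W = -88

The maximum is at (4/5, 169/15). Substituting into each constraint, equality holds for (3) and (5); the remaining constraints have slack.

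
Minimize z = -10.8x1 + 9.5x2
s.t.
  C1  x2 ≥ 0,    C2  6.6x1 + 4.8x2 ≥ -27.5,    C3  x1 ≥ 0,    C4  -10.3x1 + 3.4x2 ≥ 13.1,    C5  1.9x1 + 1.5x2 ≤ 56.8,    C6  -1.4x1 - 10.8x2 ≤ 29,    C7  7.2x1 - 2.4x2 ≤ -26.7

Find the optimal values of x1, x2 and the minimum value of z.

x1 = 0, x2 = 11.125, minimum z = 105.6875

Corner points and z = -10.8x1 + 9.5x2:
  (0, 568/15) → z = 5396/15
  (0, 89/8) → z = 1691/16
  (3209/512, 15323/512) → z = 1109113/5120

At the optimal vertex, x1 = 0 and 7.2x1 - 2.4x2 = -26.7.
Solving simultaneously gives x1 = 0, x2 = 89/8.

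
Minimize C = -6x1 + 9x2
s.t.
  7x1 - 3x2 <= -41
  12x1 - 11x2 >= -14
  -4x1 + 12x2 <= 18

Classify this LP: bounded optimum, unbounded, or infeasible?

From the feasible point (-409/41, -394/41), moving in the direction (-11, -12) keeps every constraint satisfied while C decreases without bound.

unbounded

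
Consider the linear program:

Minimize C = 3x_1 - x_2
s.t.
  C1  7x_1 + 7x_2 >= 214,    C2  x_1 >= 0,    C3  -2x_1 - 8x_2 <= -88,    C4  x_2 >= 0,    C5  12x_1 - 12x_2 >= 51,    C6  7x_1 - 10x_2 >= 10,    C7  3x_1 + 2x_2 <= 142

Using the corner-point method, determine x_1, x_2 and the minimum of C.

Extreme points and C = 3x_1 - x_2:
  (548/21, 94/21) → C = 1550/21
  (130/7, 12) → C = 306/7
  (44, 0) → C = 132
  (142/3, 0) → C = 142
  (360/11, 241/11) → C = 839/11

At the optimal vertex, 7x_1 + 7x_2 = 214 and 7x_1 - 10x_2 = 10.
Solving simultaneously gives x_1 = 130/7, x_2 = 12.

x_1 = 130/7, x_2 = 12, minimum C = 306/7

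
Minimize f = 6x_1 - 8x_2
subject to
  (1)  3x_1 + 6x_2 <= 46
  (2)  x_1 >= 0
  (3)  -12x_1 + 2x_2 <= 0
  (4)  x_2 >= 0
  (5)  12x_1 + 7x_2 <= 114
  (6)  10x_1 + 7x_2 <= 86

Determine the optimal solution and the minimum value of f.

x_1 = 46/39, x_2 = 92/13, minimum f = -644/13

Feasible corners and f = 6x_1 - 8x_2:
  (46/39, 92/13) → f = -644/13
  (194/39, 202/39) → f = -452/39
  (0, 0) → f = 0
  (43/5, 0) → f = 258/5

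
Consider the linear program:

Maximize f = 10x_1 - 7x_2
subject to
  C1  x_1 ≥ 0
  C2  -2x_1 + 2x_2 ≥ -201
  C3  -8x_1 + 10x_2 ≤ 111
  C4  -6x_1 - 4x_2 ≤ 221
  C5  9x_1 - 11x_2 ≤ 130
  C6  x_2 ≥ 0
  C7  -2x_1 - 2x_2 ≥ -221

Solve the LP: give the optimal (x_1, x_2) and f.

x_1 = 2691/40, x_2 = 1729/40, maximum f = 14807/40

Feasible corners and f = 10x_1 - 7x_2:
  (0, 111/10) → f = -777/10
  (0, 0) → f = 0
  (497/9, 995/18) → f = 2975/18
  (130/9, 0) → f = 1300/9
  (2691/40, 1729/40) → f = 14807/40

The binding constraints are 9x_1 - 11x_2 = 130 and -2x_1 - 2x_2 = -221.
Solving simultaneously gives x_1 = 2691/40, x_2 = 1729/40.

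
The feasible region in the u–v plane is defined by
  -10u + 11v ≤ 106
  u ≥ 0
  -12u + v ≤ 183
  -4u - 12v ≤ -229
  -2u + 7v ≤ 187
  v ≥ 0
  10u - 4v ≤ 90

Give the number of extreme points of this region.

Of the 21 pairwise boundary intersections, those satisfying every inequality are:
  (1247/164, 1357/82)
  (101/5, 28)
  (499/34, 965/68)

3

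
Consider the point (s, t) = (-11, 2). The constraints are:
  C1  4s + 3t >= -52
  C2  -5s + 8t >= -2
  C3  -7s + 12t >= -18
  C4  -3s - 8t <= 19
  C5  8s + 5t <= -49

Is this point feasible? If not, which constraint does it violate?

feasible

C1: -38 ≥ -52 ✓
C2: 71 ≥ -2 ✓
C3: 101 ≥ -18 ✓
C4: 17 ≤ 19 ✓
C5: -78 ≤ -49 ✓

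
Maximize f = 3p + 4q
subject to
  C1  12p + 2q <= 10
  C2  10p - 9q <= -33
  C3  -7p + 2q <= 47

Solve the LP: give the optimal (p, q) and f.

p = -37/19, q = 317/19, maximum f = 1157/19

Corner points and f = 3p + 4q:
  (3/16, 31/8) → f = 257/16
  (-37/19, 317/19) → f = 1157/19
  (-357/43, -239/43) → f = -2027/43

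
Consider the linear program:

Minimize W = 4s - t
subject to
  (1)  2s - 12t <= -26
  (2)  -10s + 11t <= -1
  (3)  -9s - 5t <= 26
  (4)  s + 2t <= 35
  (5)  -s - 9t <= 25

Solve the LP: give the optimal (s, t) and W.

s = 149/49, t = 131/49, minimum W = 465/49

Extreme points and W = 4s - t:
  (149/49, 131/49) → W = 465/49
  (23, 6) → W = 86
  (387/31, 349/31) → W = 1199/31

The optimum lies where 2s - 12t = -26 and -10s + 11t = -1.
Solving simultaneously gives s = 149/49, t = 131/49.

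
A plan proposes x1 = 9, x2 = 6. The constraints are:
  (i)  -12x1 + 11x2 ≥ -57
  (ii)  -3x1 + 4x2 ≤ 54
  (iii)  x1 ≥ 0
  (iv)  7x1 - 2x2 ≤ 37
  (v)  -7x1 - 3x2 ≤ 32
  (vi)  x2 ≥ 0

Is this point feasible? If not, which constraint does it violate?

not feasible — violates (iv)

Constraint (iv): 7x1 - 2x2 = 51, which is not ≤ 37. All other constraints are satisfied.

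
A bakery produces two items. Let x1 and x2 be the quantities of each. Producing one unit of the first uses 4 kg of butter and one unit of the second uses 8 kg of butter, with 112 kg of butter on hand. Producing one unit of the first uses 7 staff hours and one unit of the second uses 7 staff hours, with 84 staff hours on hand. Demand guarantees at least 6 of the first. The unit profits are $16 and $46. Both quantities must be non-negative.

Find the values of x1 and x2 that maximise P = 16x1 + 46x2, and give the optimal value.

x1 = 6, x2 = 6, maximum P = 372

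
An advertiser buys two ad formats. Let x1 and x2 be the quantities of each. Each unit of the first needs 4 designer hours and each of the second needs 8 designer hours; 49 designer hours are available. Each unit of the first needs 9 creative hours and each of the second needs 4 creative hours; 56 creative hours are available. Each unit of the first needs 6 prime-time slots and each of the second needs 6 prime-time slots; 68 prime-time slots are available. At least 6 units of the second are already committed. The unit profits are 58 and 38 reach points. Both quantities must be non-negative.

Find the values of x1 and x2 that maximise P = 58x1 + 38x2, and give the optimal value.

x1 = 1/4, x2 = 6, maximum P = 485/2

Feasible corners and P = 58x1 + 38x2:
  (0, 49/8) → P = 931/4
  (0, 6) → P = 228
  (1/4, 6) → P = 485/2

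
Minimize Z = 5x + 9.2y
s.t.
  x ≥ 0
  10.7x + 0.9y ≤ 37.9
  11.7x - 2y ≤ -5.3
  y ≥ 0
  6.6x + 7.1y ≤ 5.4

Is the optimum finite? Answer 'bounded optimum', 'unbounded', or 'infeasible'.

infeasible

The boundaries x = 0 and 10.7x + 0.9y = 37.9 meet at (0, 379/9), but that point violates 6.6x + 7.1y ≤ 5.4. Every candidate vertex is excluded by some other constraint, so the feasible region is empty.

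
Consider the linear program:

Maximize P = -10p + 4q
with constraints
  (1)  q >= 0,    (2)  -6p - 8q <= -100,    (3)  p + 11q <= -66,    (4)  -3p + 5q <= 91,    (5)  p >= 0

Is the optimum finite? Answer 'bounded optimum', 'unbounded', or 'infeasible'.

infeasible

The boundaries q = 0 and -6p - 8q = -100 meet at (50/3, 0), but that point violates p + 11q ≤ -66. Every candidate vertex is excluded by some other constraint, so the feasible region is empty.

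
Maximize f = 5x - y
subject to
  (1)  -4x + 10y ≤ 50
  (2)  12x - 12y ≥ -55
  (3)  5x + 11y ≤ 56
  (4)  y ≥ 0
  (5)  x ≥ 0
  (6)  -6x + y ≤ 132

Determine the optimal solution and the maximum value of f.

Corner points and f = 5x - y:
  (67/192, 947/192) → f = -51/16
  (0, 55/12) → f = -55/12
  (56/5, 0) → f = 56
  (0, 0) → f = 0

The binding constraints are 5x + 11y = 56 and y = 0.
Solving simultaneously gives x = 56/5, y = 0.

x = 56/5, y = 0, maximum f = 56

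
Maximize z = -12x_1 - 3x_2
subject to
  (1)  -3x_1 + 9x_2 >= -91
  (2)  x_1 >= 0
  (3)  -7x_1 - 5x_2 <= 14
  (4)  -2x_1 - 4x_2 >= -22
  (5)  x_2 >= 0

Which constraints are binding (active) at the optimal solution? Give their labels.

Vertices and z = -12x_1 - 3x_2:
  (0, 11/2) → z = -33/2
  (0, 0) → z = 0
  (11, 0) → z = -132

The maximum is at (0, 0). Substituting into each constraint, equality holds for (2) and (5); the remaining constraints have slack.

(2) and (5)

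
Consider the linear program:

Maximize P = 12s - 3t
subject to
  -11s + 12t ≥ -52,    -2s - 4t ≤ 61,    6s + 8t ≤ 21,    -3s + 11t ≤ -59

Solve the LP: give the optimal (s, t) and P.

Feasible corners and P = 12s - 3t:
  (-131/17, -775/68) → P = -3963/68
  (-8/5, -29/5) → P = -9/5
  (-435/34, -301/34) → P = -4317/34

s = -8/5, t = -29/5, maximum P = -9/5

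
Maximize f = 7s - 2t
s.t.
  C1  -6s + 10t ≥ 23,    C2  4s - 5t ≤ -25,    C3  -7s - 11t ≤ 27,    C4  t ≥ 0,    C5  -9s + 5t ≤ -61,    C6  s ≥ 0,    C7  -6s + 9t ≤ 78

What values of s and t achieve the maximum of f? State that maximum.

At the optimal vertex, 4s - 5t = -25 and -6s + 9t = 78.
Solving simultaneously gives s = 55/2, t = 27.

s = 55/2, t = 27, maximum f = 277/2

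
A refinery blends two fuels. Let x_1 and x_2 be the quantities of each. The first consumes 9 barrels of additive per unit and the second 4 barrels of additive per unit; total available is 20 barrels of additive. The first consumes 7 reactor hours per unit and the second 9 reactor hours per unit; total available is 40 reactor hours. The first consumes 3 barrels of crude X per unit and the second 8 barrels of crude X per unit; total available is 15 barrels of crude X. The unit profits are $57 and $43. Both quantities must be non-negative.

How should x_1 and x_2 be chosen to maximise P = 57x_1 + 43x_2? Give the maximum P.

Corner points and P = 57x_1 + 43x_2:
  (0, 0) → P = 0
  (0, 15/8) → P = 645/8
  (20/9, 0) → P = 380/3
  (5/3, 5/4) → P = 595/4

x_1 = 5/3, x_2 = 5/4, maximum P = 595/4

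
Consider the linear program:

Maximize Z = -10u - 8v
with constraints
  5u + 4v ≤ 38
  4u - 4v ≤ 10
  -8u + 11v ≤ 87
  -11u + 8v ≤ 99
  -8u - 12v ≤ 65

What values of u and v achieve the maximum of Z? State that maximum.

Feasible corners and Z = -10u - 8v:
  (16/3, 17/6) → Z = -76
  (70/87, 739/87) → Z = -76
  (-7/4, -17/4) → Z = 103/2
  (-131/19, 55/19) → Z = 870/19
  (-61/7, 11/28) → Z = 84

At the optimal vertex, -11u + 8v = 99 and -8u - 12v = 65.
Solving simultaneously gives u = -61/7, v = 11/28.

u = -61/7, v = 11/28, maximum Z = 84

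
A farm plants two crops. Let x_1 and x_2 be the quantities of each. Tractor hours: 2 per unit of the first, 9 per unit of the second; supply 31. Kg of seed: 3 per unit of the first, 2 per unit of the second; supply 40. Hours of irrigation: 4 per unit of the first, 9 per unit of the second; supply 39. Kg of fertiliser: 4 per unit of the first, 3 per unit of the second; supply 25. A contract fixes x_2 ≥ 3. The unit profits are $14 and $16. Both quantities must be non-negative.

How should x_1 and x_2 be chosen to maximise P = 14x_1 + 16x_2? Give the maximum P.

Corner points and P = 14x_1 + 16x_2:
  (0, 31/9) → P = 496/9
  (0, 3) → P = 48
  (2, 3) → P = 76

At the optimal vertex, 2x_1 + 9x_2 = 31 and x_2 = 3.
Solving simultaneously gives x_1 = 2, x_2 = 3.

x_1 = 2, x_2 = 3, maximum P = 76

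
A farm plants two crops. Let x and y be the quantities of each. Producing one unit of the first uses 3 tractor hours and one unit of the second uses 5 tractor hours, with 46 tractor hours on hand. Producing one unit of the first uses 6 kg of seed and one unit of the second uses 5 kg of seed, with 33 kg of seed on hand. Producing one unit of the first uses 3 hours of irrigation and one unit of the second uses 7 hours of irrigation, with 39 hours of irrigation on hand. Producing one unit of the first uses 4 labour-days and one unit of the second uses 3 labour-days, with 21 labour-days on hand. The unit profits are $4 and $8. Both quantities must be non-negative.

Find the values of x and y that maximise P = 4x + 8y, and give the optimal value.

Feasible corners and P = 4x + 8y:
  (0, 0) → P = 0
  (0, 39/7) → P = 312/7
  (21/4, 0) → P = 21
  (4/3, 5) → P = 136/3
  (3, 3) → P = 36

The binding constraints are 6x + 5y = 33 and 3x + 7y = 39.
Solving simultaneously gives x = 4/3, y = 5.

x = 4/3, y = 5, maximum P = 136/3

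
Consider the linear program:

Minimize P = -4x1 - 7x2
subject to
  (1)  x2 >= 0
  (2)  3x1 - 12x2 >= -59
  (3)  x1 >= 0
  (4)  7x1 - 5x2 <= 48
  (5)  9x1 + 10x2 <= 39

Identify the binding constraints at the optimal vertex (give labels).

(3) and (5)

Feasible corners and P = -4x1 - 7x2:
  (0, 0) → P = 0
  (13/3, 0) → P = -52/3
  (0, 39/10) → P = -273/10

The minimum is at (0, 39/10). Substituting into each constraint, equality holds for (3) and (5); the remaining constraints have slack.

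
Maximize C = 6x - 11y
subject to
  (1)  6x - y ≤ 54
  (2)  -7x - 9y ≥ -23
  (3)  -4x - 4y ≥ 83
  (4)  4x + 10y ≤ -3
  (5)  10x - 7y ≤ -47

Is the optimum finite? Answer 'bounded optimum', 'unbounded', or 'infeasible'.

unbounded

From the feasible point (-409/12, 40/3), moving in the direction (-7, -10) keeps every constraint satisfied while C increases without bound.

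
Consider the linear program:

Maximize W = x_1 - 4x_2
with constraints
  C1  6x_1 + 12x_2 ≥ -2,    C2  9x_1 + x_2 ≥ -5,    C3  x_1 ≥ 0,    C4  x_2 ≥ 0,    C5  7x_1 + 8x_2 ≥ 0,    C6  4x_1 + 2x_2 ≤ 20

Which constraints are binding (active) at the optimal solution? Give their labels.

C4 and C6

Extreme points and W = x_1 - 4x_2:
  (0, 0) → W = 0
  (0, 10) → W = -40
  (5, 0) → W = 5

The maximum is at (5, 0). Substituting into each constraint, equality holds for C4 and C6; the remaining constraints have slack.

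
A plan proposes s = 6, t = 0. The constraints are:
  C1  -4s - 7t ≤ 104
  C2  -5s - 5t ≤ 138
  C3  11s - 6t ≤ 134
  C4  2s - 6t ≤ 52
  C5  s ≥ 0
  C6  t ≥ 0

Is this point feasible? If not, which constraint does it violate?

feasible

C1: -24 ≤ 104 ✓
C2: -30 ≤ 138 ✓
C3: 66 ≤ 134 ✓
C4: 12 ≤ 52 ✓
C5: 6 ≥ 0 ✓
C6: 0 ≥ 0 ✓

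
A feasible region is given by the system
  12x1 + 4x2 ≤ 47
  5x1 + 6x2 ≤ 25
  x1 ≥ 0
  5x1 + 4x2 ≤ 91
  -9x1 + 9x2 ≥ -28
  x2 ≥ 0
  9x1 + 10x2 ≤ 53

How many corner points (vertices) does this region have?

5

Of the 21 pairwise boundary intersections, those satisfying every inequality are:
  (7/2, 5/4)
  (535/144, 29/48)
  (0, 25/6)
  (0, 0)
  (28/9, 0)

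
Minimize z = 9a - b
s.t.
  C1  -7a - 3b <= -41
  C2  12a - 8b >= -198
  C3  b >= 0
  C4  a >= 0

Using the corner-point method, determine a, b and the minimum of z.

a = 0, b = 99/4, minimum z = -99/4

The feasible region is unbounded (it extends along (2, 3), (1, 0)), but z strictly increases along every unbounded feasible direction, so there is no improving ray and the minimum is attained at a vertex.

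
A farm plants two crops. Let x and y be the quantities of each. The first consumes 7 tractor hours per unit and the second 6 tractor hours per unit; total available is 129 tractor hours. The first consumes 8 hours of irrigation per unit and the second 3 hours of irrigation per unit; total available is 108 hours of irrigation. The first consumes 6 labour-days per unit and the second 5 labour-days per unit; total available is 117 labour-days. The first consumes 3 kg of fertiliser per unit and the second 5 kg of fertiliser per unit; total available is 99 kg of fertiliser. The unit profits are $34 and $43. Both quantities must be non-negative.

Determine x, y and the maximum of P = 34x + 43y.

x = 3, y = 18, maximum P = 876

Feasible corners and P = 34x + 43y:
  (0, 0) → P = 0
  (0, 99/5) → P = 4257/5
  (27/2, 0) → P = 459
  (29/3, 92/9) → P = 6914/9
  (3, 18) → P = 876

The binding constraints are 7x + 6y = 129 and 3x + 5y = 99.
Solving simultaneously gives x = 3, y = 18.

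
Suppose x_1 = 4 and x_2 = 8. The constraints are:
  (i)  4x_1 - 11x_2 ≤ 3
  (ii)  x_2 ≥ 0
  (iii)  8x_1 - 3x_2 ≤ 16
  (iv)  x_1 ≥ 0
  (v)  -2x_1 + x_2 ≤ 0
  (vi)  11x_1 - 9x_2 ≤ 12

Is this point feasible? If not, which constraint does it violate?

(i): -72 ≤ 3 ✓
(ii): 8 ≥ 0 ✓
(iii): 8 ≤ 16 ✓
(iv): 4 ≥ 0 ✓
(v): 0 ≤ 0 ✓
(vi): -28 ≤ 12 ✓

feasible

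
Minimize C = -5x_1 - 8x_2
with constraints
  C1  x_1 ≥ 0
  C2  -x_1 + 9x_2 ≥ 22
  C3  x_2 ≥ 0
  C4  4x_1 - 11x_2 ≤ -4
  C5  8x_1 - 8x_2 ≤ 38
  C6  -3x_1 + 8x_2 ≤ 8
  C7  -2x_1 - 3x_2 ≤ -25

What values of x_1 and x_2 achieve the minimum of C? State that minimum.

Extreme points and C = -5x_1 - 8x_2:
  (259/32, 107/32) → C = -2151/32
  (53/7, 23/7) → C = -449/7
  (46/5, 89/20) → C = -408/5
  (176/25, 91/25) → C = -1608/25

The binding constraints are 8x_1 - 8x_2 = 38 and -3x_1 + 8x_2 = 8.
Solving simultaneously gives x_1 = 46/5, x_2 = 89/20.

x_1 = 46/5, x_2 = 89/20, minimum C = -408/5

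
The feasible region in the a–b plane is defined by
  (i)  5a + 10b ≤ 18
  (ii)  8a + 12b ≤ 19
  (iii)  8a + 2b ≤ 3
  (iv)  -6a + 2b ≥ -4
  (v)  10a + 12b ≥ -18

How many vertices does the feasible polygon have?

Pairwise boundary intersections that survive every other constraint:
  (-13/10, 49/20)
  (-99/10, 27/4)
  (-1/40, 8/5)
  (1/2, -1/2)
  (3/23, -37/23)

5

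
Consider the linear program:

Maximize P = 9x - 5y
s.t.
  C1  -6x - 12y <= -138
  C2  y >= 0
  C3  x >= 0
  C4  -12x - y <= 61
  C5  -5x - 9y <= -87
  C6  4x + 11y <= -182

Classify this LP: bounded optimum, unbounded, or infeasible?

infeasible

The boundaries -6x - 12y = -138 and y = 0 meet at (23, 0), but that point violates 4x + 11y ≤ -182. Every candidate vertex is excluded by some other constraint, so the feasible region is empty.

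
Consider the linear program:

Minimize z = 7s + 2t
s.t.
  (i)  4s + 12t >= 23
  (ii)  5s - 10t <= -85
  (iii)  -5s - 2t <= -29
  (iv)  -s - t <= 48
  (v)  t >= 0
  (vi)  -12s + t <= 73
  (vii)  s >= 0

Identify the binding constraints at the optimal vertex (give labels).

Extreme points and z = 7s + 2t:
  (2, 19/2) → z = 33
  (0, 29/2) → z = 29
  (0, 73) → z = 146
The feasible region is unbounded (it extends along (2, 1), (1, 12)), but z strictly increases along every unbounded feasible direction, so there is no improving ray and the minimum is attained at a vertex.

The minimum is at (0, 29/2). Substituting into each constraint, equality holds for (iii) and (vii); the remaining constraints have slack.

(iii) and (vii)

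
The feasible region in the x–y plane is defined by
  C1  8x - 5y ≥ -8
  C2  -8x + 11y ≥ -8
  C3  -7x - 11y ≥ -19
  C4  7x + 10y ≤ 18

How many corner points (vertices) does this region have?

4

Of the 6 pairwise boundary intersections, those satisfying every inequality are:
  (-8/3, -8/3)
  (7/123, 208/123)
  (278/157, 88/157)
  (8/7, 1)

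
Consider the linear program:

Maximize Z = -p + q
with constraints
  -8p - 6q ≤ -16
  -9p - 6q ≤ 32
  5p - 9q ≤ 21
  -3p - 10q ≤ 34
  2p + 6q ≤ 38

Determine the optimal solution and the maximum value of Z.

p = -11/3, q = 68/9, maximum Z = 101/9

Corner points and Z = -p + q:
  (45/17, -44/51) → Z = -179/51
  (-11/3, 68/9) → Z = 101/9
  (39/4, 37/12) → Z = -20/3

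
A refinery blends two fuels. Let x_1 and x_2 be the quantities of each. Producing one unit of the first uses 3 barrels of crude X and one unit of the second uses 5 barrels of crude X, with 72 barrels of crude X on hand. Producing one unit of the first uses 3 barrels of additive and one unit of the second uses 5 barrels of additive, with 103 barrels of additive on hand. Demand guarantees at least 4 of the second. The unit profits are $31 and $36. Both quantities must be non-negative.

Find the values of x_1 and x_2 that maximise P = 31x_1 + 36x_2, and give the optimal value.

x_1 = 52/3, x_2 = 4, maximum P = 2044/3

Feasible corners and P = 31x_1 + 36x_2:
  (0, 72/5) → P = 2592/5
  (0, 4) → P = 144
  (52/3, 4) → P = 2044/3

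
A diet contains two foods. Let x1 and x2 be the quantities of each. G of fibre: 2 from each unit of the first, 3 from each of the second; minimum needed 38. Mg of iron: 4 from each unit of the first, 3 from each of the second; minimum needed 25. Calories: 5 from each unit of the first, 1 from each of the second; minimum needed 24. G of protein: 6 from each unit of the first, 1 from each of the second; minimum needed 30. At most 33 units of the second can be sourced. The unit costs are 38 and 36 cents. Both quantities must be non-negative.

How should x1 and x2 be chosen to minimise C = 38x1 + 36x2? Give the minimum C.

x1 = 13/4, x2 = 21/2, minimum C = 1003/2

The feasible region is unbounded (it extends along (1, 0)), but C strictly increases along every unbounded feasible direction, so there is no improving ray and the minimum is attained at a vertex.

The binding constraints are 2x1 + 3x2 = 38 and 6x1 + x2 = 30.
Solving simultaneously gives x1 = 13/4, x2 = 21/2.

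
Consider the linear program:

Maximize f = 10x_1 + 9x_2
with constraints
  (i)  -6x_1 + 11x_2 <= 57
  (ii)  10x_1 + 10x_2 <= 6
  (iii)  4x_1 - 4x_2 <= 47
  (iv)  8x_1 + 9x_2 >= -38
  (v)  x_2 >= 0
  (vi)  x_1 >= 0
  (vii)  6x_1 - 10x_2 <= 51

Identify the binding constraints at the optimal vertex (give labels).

(ii) and (v)

Corner points and f = 10x_1 + 9x_2:
  (3/5, 0) → f = 6
  (0, 3/5) → f = 27/5
  (0, 0) → f = 0

The maximum is at (3/5, 0). Substituting into each constraint, equality holds for (ii) and (v); the remaining constraints have slack.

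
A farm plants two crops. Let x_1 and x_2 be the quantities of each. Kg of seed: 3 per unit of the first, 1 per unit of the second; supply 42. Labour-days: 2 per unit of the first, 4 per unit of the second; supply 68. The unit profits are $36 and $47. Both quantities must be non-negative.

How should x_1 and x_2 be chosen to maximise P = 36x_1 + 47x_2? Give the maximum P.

Extreme points and P = 36x_1 + 47x_2:
  (0, 0) → P = 0
  (0, 17) → P = 799
  (14, 0) → P = 504
  (10, 12) → P = 924

x_1 = 10, x_2 = 12, maximum P = 924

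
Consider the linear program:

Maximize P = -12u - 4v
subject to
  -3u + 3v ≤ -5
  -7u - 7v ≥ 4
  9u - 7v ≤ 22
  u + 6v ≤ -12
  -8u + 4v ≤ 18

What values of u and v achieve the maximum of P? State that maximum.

u = -107/10, v = -169/10, maximum P = 196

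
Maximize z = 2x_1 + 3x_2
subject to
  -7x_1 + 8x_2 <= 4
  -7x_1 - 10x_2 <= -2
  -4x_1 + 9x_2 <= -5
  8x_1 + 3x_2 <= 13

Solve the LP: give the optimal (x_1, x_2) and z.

Corner points and z = 2x_1 + 3x_2:
  (68/103, -27/103) → z = 55/103
  (124/59, -75/59) → z = 23/59
  (11/7, 1/7) → z = 25/7

At the optimal vertex, -4x_1 + 9x_2 = -5 and 8x_1 + 3x_2 = 13.
Solving simultaneously gives x_1 = 11/7, x_2 = 1/7.

x_1 = 11/7, x_2 = 1/7, maximum z = 25/7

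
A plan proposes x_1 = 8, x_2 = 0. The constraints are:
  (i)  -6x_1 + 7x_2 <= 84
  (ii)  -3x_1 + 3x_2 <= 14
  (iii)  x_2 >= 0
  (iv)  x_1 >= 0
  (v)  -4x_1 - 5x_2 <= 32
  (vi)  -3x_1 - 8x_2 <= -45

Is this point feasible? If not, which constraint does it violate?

not feasible — violates (vi)

Constraint (vi): -3x_1 - 8x_2 = -24, which is not ≤ -45. All other constraints are satisfied.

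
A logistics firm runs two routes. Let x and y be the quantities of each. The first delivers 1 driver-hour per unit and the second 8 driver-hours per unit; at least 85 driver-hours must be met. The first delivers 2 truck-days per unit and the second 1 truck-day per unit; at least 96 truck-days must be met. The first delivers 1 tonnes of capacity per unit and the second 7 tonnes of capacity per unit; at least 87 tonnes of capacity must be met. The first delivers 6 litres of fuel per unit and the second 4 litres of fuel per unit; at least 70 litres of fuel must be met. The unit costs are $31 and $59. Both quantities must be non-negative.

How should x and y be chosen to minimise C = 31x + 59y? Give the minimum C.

Corner points and C = 31x + 59y:
  (0, 96) → C = 5664
  (87, 0) → C = 2697
  (45, 6) → C = 1749
The feasible region is unbounded (it extends along (0, 1), (1, 0)), but C strictly increases along every unbounded feasible direction, so there is no improving ray and the minimum is attained at a vertex.

x = 45, y = 6, minimum C = 1749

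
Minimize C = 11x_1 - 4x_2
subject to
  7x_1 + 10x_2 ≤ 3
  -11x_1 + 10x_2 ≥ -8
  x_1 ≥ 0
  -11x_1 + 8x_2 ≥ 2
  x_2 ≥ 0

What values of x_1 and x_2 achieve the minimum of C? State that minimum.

x_1 = 0, x_2 = 3/10, minimum C = -6/5

Corner points and C = 11x_1 - 4x_2:
  (0, 3/10) → C = -6/5
  (2/83, 47/166) → C = -72/83
  (0, 1/4) → C = -1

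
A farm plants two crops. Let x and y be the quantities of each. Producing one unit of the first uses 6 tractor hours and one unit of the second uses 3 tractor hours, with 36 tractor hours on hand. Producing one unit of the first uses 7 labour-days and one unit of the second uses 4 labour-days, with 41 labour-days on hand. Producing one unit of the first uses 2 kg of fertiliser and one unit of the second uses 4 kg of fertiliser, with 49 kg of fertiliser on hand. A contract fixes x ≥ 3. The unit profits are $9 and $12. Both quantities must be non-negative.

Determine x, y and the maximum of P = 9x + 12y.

Extreme points and P = 9x + 12y:
  (41/7, 0) → P = 369/7
  (3, 0) → P = 27
  (3, 5) → P = 87

x = 3, y = 5, maximum P = 87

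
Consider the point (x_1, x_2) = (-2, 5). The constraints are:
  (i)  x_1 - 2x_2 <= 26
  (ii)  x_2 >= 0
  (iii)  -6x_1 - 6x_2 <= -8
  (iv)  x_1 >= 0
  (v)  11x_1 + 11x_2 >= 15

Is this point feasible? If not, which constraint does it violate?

Constraint (iv): x_1 = -2, which is not ≥ 0. All other constraints are satisfied.

not feasible — violates (iv)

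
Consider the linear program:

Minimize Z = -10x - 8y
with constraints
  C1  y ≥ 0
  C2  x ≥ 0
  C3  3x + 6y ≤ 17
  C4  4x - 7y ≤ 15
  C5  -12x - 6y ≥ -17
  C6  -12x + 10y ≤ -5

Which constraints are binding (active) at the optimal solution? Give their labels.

Feasible corners and Z = -10x - 8y:
  (17/12, 0) → Z = -85/6
  (5/12, 0) → Z = -25/6
  (25/24, 3/4) → Z = -197/12

The minimum is at (25/24, 3/4). Substituting into each constraint, equality holds for C5 and C6; the remaining constraints have slack.

C5 and C6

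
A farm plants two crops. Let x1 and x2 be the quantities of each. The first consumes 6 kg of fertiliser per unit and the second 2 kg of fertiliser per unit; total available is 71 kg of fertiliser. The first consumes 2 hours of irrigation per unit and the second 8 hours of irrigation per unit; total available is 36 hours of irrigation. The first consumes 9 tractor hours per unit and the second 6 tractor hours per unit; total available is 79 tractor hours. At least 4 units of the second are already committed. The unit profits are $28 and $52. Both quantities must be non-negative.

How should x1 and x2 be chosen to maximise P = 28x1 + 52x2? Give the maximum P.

Extreme points and P = 28x1 + 52x2:
  (0, 9/2) → P = 234
  (0, 4) → P = 208
  (2, 4) → P = 264

At the optimal vertex, 2x1 + 8x2 = 36 and x2 = 4.
Solving simultaneously gives x1 = 2, x2 = 4.

x1 = 2, x2 = 4, maximum P = 264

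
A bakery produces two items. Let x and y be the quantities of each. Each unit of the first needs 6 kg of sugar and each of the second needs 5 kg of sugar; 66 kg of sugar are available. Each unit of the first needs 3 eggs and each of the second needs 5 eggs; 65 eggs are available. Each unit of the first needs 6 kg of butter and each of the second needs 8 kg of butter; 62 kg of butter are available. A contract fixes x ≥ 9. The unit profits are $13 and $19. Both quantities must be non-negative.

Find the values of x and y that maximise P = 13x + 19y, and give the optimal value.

Corner points and P = 13x + 19y:
  (31/3, 0) → P = 403/3
  (9, 0) → P = 117
  (9, 1) → P = 136

At the optimal vertex, 6x + 8y = 62 and x = 9.
Solving simultaneously gives x = 9, y = 1.

x = 9, y = 1, maximum P = 136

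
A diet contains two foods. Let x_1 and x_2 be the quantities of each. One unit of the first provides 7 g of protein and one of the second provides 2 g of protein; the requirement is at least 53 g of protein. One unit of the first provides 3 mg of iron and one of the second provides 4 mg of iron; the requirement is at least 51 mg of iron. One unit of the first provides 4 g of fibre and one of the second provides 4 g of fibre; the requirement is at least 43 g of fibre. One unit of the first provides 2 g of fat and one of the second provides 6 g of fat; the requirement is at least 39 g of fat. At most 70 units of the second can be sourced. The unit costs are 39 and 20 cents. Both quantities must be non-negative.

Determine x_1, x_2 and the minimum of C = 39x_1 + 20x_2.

The feasible region is unbounded (it extends along (1, 0)), but C strictly increases along every unbounded feasible direction, so there is no improving ray and the minimum is attained at a vertex.

The binding constraints are 7x_1 + 2x_2 = 53 and 3x_1 + 4x_2 = 51.
Solving simultaneously gives x_1 = 5, x_2 = 9.

x_1 = 5, x_2 = 9, minimum C = 375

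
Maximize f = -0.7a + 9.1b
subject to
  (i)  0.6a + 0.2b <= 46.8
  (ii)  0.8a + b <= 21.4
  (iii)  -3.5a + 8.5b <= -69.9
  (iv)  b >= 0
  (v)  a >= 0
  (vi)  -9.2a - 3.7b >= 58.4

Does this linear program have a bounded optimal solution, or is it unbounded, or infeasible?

infeasible

The boundaries 0.6a + 0.2b = 46.8 and -9.2a - 3.7b = 58.4 meet at (9242/19, -23280/19), but that point violates b ≥ 0. Every candidate vertex is excluded by some other constraint, so the feasible region is empty.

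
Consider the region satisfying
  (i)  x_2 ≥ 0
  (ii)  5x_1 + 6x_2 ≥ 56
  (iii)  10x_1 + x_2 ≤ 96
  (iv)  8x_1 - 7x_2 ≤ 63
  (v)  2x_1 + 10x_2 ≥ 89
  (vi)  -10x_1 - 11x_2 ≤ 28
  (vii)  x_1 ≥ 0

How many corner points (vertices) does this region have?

Pairwise boundary intersections that survive every other constraint:
  (13/19, 333/38)
  (0, 28/3)
  (871/98, 349/49)
  (0, 96)

4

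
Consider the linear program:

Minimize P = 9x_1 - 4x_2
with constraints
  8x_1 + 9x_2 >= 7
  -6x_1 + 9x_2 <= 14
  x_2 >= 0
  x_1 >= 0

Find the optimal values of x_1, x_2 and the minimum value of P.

Vertices and P = 9x_1 - 4x_2:
  (7/8, 0) → P = 63/8
  (0, 7/9) → P = -28/9
  (0, 14/9) → P = -56/9
The feasible region is unbounded (it extends along (3, 2), (1, 0)), but P strictly increases along every unbounded feasible direction, so there is no improving ray and the minimum is attained at a vertex.

x_1 = 0, x_2 = 14/9, minimum P = -56/9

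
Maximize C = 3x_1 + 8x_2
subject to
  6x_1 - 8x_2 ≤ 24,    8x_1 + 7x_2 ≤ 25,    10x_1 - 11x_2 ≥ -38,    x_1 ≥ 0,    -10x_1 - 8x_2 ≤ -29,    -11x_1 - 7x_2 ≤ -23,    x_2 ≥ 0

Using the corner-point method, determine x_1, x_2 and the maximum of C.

x_1 = 1/2, x_2 = 3, maximum C = 51/2

Feasible corners and C = 3x_1 + 8x_2:
  (1/2, 3) → C = 51/2
  (25/8, 0) → C = 75/8
  (29/10, 0) → C = 87/10

At the optimal vertex, 8x_1 + 7x_2 = 25 and -10x_1 - 8x_2 = -29.
Solving simultaneously gives x_1 = 1/2, x_2 = 3.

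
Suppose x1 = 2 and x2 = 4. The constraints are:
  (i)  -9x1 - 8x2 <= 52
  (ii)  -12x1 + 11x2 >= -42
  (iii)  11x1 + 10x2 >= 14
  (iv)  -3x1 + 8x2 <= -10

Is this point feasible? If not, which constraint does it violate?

not feasible — violates (iv)

Constraint (iv): -3x1 + 8x2 = 26, which is not ≤ -10. All other constraints are satisfied.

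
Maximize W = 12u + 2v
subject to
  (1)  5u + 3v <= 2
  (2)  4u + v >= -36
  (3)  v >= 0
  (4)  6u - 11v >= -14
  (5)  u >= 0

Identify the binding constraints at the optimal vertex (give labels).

Vertices and W = 12u + 2v:
  (2/5, 0) → W = 24/5
  (0, 2/3) → W = 4/3
  (0, 0) → W = 0

The maximum is at (2/5, 0). Substituting into each constraint, equality holds for (1) and (3); the remaining constraints have slack.

(1) and (3)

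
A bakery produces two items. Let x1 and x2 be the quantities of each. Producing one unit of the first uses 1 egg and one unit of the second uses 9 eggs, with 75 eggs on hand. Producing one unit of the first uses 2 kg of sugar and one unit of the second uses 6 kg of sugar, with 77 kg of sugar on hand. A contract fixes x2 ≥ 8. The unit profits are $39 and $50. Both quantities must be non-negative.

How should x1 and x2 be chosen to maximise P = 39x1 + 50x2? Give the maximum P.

x1 = 3, x2 = 8, maximum P = 517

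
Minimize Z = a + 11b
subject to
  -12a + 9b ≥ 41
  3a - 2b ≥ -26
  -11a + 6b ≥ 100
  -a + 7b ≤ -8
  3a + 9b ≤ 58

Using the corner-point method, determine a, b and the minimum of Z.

a = -152/3, b = -63, minimum Z = -2231/3

Feasible corners and Z = a + 11b:
  (-152/3, -63) → Z = -2231/3
  (-218/9, -749/27) → Z = -8893/27
  (-11, -7/2) → Z = -99/2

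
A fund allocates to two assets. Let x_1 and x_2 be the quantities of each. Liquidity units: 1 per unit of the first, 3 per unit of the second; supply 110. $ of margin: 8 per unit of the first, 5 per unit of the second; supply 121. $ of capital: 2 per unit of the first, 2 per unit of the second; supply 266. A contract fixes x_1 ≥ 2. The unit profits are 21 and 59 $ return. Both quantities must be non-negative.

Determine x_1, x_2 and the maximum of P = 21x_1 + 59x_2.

x_1 = 2, x_2 = 21, maximum P = 1281

The binding constraints are 8x_1 + 5x_2 = 121 and x_1 = 2.
Solving simultaneously gives x_1 = 2, x_2 = 21.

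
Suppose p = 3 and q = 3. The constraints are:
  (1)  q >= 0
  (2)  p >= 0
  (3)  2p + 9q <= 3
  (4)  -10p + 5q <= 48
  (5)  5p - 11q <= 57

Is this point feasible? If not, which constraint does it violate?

Constraint (3): 2p + 9q = 33, which is not ≤ 3. All other constraints are satisfied.

not feasible — violates (3)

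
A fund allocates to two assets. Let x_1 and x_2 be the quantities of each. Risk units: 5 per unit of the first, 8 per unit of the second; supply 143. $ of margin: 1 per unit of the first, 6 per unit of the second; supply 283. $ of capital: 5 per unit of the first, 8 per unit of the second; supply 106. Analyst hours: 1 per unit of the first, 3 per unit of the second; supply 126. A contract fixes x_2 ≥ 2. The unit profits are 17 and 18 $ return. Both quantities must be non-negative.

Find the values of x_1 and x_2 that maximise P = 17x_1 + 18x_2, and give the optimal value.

Corner points and P = 17x_1 + 18x_2:
  (0, 53/4) → P = 477/2
  (0, 2) → P = 36
  (18, 2) → P = 342

x_1 = 18, x_2 = 2, maximum P = 342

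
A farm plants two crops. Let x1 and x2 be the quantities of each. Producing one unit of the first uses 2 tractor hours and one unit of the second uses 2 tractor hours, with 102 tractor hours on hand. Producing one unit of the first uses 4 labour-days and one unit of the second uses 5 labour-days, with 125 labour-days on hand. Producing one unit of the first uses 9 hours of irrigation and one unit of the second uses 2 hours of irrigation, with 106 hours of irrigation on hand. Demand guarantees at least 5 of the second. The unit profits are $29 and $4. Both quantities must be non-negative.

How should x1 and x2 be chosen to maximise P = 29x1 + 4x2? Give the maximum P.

x1 = 32/3, x2 = 5, maximum P = 988/3

Corner points and P = 29x1 + 4x2:
  (0, 25) → P = 100
  (0, 5) → P = 20
  (280/37, 701/37) → P = 10924/37
  (32/3, 5) → P = 988/3

The binding constraints are 9x1 + 2x2 = 106 and x2 = 5.
Solving simultaneously gives x1 = 32/3, x2 = 5.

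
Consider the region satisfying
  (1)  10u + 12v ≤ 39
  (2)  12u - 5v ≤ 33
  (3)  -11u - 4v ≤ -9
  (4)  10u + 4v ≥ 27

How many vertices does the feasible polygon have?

3

The feasible vertices (each the meet of two boundaries and inside every other half-plane) are:
  (591/194, 69/97)
  (21/10, 3/2)
  (267/98, -3/49)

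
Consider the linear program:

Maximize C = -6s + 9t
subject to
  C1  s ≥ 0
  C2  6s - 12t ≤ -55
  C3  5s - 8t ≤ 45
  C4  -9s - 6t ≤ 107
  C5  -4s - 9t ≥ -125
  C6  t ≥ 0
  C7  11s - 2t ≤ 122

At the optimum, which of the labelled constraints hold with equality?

C1 and C5

Vertices and C = -6s + 9t:
  (0, 55/12) → C = 165/4
  (0, 125/9) → C = 125
  (335/34, 485/51) → C = 450/17

The maximum is at (0, 125/9). Substituting into each constraint, equality holds for C1 and C5; the remaining constraints have slack.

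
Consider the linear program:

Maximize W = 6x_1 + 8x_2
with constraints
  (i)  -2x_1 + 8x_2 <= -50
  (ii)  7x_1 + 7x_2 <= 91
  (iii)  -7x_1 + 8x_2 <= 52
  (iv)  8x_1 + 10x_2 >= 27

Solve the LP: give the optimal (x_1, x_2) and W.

x_1 = 77/5, x_2 = -12/5, maximum W = 366/5

The binding constraints are -2x_1 + 8x_2 = -50 and 7x_1 + 7x_2 = 91.
Solving simultaneously gives x_1 = 77/5, x_2 = -12/5.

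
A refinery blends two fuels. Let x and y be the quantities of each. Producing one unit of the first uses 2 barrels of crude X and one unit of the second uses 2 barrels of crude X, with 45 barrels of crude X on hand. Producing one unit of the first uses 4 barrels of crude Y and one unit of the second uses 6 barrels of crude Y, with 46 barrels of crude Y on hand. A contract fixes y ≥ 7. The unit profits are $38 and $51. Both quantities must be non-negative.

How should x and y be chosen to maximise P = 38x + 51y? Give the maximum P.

Feasible corners and P = 38x + 51y:
  (0, 23/3) → P = 391
  (0, 7) → P = 357
  (1, 7) → P = 395

The binding constraints are 4x + 6y = 46 and y = 7.
Solving simultaneously gives x = 1, y = 7.

x = 1, y = 7, maximum P = 395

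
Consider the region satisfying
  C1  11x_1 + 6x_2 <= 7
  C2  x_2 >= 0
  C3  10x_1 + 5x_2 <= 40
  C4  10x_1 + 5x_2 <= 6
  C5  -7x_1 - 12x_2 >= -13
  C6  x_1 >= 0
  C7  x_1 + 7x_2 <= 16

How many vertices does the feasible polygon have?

5

Pairwise boundary intersections that survive every other constraint:
  (1/5, 4/5)
  (1/15, 47/45)
  (3/5, 0)
  (0, 0)
  (0, 13/12)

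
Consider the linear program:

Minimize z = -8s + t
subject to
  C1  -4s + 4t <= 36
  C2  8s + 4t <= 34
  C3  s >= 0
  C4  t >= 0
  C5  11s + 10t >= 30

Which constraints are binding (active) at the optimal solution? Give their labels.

C2 and C4

Feasible corners and z = -8s + t:
  (0, 17/2) → z = 17/2
  (17/4, 0) → z = -34
  (0, 3) → z = 3
  (30/11, 0) → z = -240/11

The minimum is at (17/4, 0). Substituting into each constraint, equality holds for C2 and C4; the remaining constraints have slack.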